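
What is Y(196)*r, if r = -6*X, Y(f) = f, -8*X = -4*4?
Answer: -2352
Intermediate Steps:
X = 2 (X = -(-1)*4/2 = -⅛*(-16) = 2)
r = -12 (r = -6*2 = -12)
Y(196)*r = 196*(-12) = -2352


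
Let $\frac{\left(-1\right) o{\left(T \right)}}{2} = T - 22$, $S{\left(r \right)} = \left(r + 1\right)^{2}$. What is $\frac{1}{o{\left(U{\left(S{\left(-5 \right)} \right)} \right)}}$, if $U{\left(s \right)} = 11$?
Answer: $\frac{1}{22} \approx 0.045455$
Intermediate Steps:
$S{\left(r \right)} = \left(1 + r\right)^{2}$
$o{\left(T \right)} = 44 - 2 T$ ($o{\left(T \right)} = - 2 \left(T - 22\right) = - 2 \left(-22 + T\right) = 44 - 2 T$)
$\frac{1}{o{\left(U{\left(S{\left(-5 \right)} \right)} \right)}} = \frac{1}{44 - 22} = \frac{1}{22}$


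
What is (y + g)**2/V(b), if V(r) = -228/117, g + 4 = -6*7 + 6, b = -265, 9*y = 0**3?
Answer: -15600/19 ≈ -821.05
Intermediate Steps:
y = 0 (y = (1/9)*0**3 = (1/9)*0 = 0)
g = -40 (g = -4 + (-6*7 + 6) = -4 + (-42 + 6) = -4 - 36 = -40)
V(r) = -76/39 (V(r) = -228*1/117 = -76/39)
(y + g)**2/V(b) = (0 - 40)**2/(-76/39) = (-40)**2*(-39/76) = 1600*(-39/76) = -15600/19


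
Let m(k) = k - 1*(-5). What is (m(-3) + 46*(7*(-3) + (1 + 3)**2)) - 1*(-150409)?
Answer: 150181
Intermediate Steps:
m(k) = 5 + k (m(k) = k + 5 = 5 + k)
(m(-3) + 46*(7*(-3) + (1 + 3)**2)) - 1*(-150409) = ((5 - 3) + 46*(7*(-3) + (1 + 3)**2)) - 1*(-150409) = (2 + 46*(-21 + 4**2)) + 150409 = (2 + 46*(-21 + 16)) + 150409 = (2 + 46*(-5)) + 150409 = (2 - 230) + 150409 = -228 + 150409 = 150181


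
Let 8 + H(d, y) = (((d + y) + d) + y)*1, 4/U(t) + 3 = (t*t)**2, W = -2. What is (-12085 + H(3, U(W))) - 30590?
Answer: -554793/13 ≈ -42676.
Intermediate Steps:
U(t) = 4/(-3 + t**4) (U(t) = 4/(-3 + (t*t)**2) = 4/(-3 + (t**2)**2) = 4/(-3 + t**4))
H(d, y) = -8 + 2*d + 2*y (H(d, y) = -8 + (((d + y) + d) + y)*1 = -8 + ((y + 2*d) + y)*1 = -8 + (2*d + 2*y)*1 = -8 + (2*d + 2*y) = -8 + 2*d + 2*y)
(-12085 + H(3, U(W))) - 30590 = (-12085 + (-8 + 2*3 + 2*(4/(-3 + (-2)**4)))) - 30590 = (-12085 + (-8 + 6 + 2*(4/(-3 + 16)))) - 30590 = (-12085 + (-8 + 6 + 2*(4/13))) - 30590 = (-12085 + (-8 + 6 + 8/13)) - 30590 = (-12085 - 18/13) - 30590 = -157123/13 - 30590 = -554793/13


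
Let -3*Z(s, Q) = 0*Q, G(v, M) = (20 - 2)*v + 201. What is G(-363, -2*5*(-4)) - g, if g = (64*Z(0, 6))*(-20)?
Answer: -6333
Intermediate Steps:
G(v, M) = 201 + 18*v (G(v, M) = 18*v + 201 = 201 + 18*v)
Z(s, Q) = 0 (Z(s, Q) = -0*Q = -⅓*0 = 0)
g = 0 (g = (64*0)*(-20) = 0*(-20) = 0)
G(-363, -2*5*(-4)) - g = (201 + 18*(-363)) - 1*0 = (201 - 6534) + 0 = -6333 + 0 = -6333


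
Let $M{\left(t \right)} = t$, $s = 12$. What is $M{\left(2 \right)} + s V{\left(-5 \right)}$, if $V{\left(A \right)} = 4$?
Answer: $50$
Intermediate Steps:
$M{\left(2 \right)} + s V{\left(-5 \right)} = 2 + 12 \cdot 4 = 2 + 48 = 50$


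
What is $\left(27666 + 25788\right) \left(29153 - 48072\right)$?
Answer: $-1011296226$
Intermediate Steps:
$\left(27666 + 25788\right) \left(29153 - 48072\right) = 53454 \left(-18919\right) = -1011296226$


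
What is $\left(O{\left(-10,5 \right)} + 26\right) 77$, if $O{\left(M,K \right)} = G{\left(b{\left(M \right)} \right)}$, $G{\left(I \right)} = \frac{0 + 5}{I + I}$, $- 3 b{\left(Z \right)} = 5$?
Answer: $\frac{3773}{2} \approx 1886.5$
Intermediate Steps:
$b{\left(Z \right)} = - \frac{5}{3}$ ($b{\left(Z \right)} = \left(- \frac{1}{3}\right) 5 = - \frac{5}{3}$)
$G{\left(I \right)} = \frac{5}{2 I}$
$O{\left(M,K \right)} = - \frac{3}{2}$ ($O{\left(M,K \right)} = \frac{5}{2 \left(- \frac{5}{3}\right)} = \frac{5}{2} \left(- \frac{3}{5}\right) = - \frac{3}{2}$)
$\left(O{\left(-10,5 \right)} + 26\right) 77 = \left(- \frac{3}{2} + 26\right) 77 = \frac{49}{2} \cdot 77 = \frac{3773}{2}$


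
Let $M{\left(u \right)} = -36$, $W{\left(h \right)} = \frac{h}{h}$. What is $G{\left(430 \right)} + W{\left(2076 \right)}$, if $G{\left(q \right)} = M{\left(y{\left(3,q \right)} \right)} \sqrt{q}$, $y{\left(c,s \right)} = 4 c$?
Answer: $1 - 36 \sqrt{430} \approx -745.51$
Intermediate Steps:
$W{\left(h \right)} = 1$
$G{\left(q \right)} = - 36 \sqrt{q}$
$G{\left(430 \right)} + W{\left(2076 \right)} = - 36 \sqrt{430} + 1 = 1 - 36 \sqrt{430}$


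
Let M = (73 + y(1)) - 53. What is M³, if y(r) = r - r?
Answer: 8000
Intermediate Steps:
y(r) = 0
M = 20 (M = (73 + 0) - 53 = 73 - 53 = 20)
M³ = 20³ = 8000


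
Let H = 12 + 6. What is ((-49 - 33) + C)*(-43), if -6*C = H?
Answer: 3655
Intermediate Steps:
H = 18
C = -3 (C = -1/6*18 = -3)
((-49 - 33) + C)*(-43) = ((-49 - 33) - 3)*(-43) = (-82 - 3)*(-43) = -85*(-43) = 3655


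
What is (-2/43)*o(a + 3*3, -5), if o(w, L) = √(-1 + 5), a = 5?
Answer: -4/43 ≈ -0.093023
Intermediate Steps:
o(w, L) = 2 (o(w, L) = √4 = 2)
(-2/43)*o(a + 3*3, -5) = -2/43*2 = -4/43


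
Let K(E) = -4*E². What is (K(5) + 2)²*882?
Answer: 8470728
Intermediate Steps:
(K(5) + 2)²*882 = (-4*5² + 2)²*882 = (-4*25 + 2)²*882 = (-100 + 2)²*882 = (-98)²*882 = 9604*882 = 8470728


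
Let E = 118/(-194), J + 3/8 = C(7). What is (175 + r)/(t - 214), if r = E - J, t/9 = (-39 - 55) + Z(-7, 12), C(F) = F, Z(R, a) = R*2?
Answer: -130187/920336 ≈ -0.14146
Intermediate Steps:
Z(R, a) = 2*R
t = -972 (t = 9*((-39 - 55) + 2*(-7)) = 9*(-94 - 14) = 9*(-108) = -972)
J = 53/8 (J = -3/8 + 7 = 53/8 ≈ 6.6250)
E = -59/97 (E = 118*(-1/194) = -59/97 ≈ -0.60825)
r = -5613/776 (r = -59/97 - 1*53/8 = -59/97 - 53/8 = -5613/776 ≈ -7.2332)
(175 + r)/(t - 214) = (175 - 5613/776)/(-972 - 214) = (130187/776)/(-1186) = (130187/776)*(-1/1186) = -130187/920336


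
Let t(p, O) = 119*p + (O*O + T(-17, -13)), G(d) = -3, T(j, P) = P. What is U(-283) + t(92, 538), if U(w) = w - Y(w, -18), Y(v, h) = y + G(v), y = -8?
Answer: 300107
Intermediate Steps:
Y(v, h) = -11 (Y(v, h) = -8 - 3 = -11)
U(w) = 11 + w (U(w) = w - 1*(-11) = w + 11 = 11 + w)
t(p, O) = -13 + O² + 119*p (t(p, O) = 119*p + (O*O - 13) = 119*p + (O² - 13) = 119*p + (-13 + O²) = -13 + O² + 119*p)
U(-283) + t(92, 538) = (11 - 283) + (-13 + 538² + 119*92) = -272 + (-13 + 289444 + 10948) = -272 + 300379 = 300107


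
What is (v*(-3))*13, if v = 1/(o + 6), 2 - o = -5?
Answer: -3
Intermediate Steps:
o = 7 (o = 2 - 1*(-5) = 2 + 5 = 7)
v = 1/13 (v = 1/(7 + 6) = 1/13 ≈ 0.076923)
(v*(-3))*13 = ((1/13)*(-3))*13 = -3/13*13 = -3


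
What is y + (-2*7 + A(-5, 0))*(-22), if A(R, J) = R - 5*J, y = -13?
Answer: 405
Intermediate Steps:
y + (-2*7 + A(-5, 0))*(-22) = -13 + (-2*7 + (-5 - 5*0))*(-22) = -13 + (-14 + (-5 + 0))*(-22) = -13 + (-14 - 5)*(-22) = -13 - 19*(-22) = -13 + 418 = 405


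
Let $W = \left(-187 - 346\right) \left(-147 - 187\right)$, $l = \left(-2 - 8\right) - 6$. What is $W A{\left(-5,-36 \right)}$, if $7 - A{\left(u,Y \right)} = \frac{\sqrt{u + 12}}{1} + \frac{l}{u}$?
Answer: $\frac{3382418}{5} - 178022 \sqrt{7} \approx 2.0548 \cdot 10^{5}$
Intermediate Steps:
$l = -16$ ($l = -10 - 6 = -16$)
$W = 178022$ ($W = \left(-533\right) \left(-334\right) = 178022$)
$A{\left(u,Y \right)} = 7 - \sqrt{12 + u} + \frac{16}{u}$ ($A{\left(u,Y \right)} = 7 - \left(\frac{\sqrt{u + 12}}{1} - \frac{16}{u}\right) = 7 - \left(\sqrt{12 + u} 1 - \frac{16}{u}\right) = 7 - \left(\sqrt{12 + u} - \frac{16}{u}\right) = 7 - \sqrt{12 + u} + \frac{16}{u}$)
$W A{\left(-5,-36 \right)} = 178022 \left(7 - \sqrt{12 - 5} + \frac{16}{-5}\right) = 178022 \left(7 - \sqrt{7} + 16 \left(- \frac{1}{5}\right)\right) = 178022 \left(7 - \sqrt{7} - \frac{16}{5}\right) = 178022 \left(\frac{19}{5} - \sqrt{7}\right) = \frac{3382418}{5} - 178022 \sqrt{7}$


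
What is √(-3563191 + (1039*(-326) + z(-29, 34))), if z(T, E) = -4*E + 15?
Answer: I*√3902026 ≈ 1975.4*I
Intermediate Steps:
z(T, E) = 15 - 4*E
√(-3563191 + (1039*(-326) + z(-29, 34))) = √(-3563191 + (1039*(-326) + (15 - 4*34))) = √(-3563191 + (-338714 + (15 - 136))) = √(-3563191 + (-338714 - 121)) = √(-3563191 - 338835) = √(-3902026) = I*√3902026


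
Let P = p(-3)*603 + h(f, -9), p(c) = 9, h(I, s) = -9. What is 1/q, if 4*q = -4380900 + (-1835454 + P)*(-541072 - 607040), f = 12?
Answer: 1/525270477783 ≈ 1.9038e-12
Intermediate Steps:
P = 5418 (P = 9*603 - 9 = 5427 - 9 = 5418)
q = 525270477783 (q = (-4380900 + (-1835454 + 5418)*(-541072 - 607040))/4 = (-4380900 - 1830036*(-1148112))/4 = (-4380900 + 2101086292032)/4 = (¼)*2101081911132 = 525270477783)
1/q = 1/525270477783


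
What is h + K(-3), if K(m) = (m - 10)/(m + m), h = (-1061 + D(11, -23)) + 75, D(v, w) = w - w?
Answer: -5903/6 ≈ -983.83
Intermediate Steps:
D(v, w) = 0
h = -986 (h = (-1061 + 0) + 75 = -1061 + 75 = -986)
K(m) = (-10 + m)/(2*m) (K(m) = (-10 + m)/((2*m)) = (-10 + m)*(1/(2*m)) = (-10 + m)/(2*m))
h + K(-3) = -986 + (½)*(-10 - 3)/(-3) = -986 + (½)*(-⅓)*(-13) = -986 + 13/6 = -5903/6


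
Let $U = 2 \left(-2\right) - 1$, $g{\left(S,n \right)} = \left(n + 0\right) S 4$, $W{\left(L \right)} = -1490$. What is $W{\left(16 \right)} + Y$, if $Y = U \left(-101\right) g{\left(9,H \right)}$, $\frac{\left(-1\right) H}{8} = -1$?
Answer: $143950$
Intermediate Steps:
$H = 8$ ($H = \left(-8\right) \left(-1\right) = 8$)
$g{\left(S,n \right)} = 4 S n$ ($g{\left(S,n \right)} = n 4 S = 4 S n$)
$U = -5$ ($U = -4 - 1 = -5$)
$Y = 145440$ ($Y = \left(-5\right) \left(-101\right) 4 \cdot 9 \cdot 8 = 505 \cdot 288 = 145440$)
$W{\left(16 \right)} + Y = -1490 + 145440 = 143950$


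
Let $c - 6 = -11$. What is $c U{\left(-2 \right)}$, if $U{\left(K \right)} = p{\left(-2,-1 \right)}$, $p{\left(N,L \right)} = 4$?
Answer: $-20$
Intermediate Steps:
$U{\left(K \right)} = 4$
$c = -5$ ($c = 6 - 11 = -5$)
$c U{\left(-2 \right)} = \left(-5\right) 4 = -20$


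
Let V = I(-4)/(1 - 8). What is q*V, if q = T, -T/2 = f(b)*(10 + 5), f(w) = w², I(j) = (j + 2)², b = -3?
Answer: 1080/7 ≈ 154.29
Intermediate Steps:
I(j) = (2 + j)²
T = -270 (T = -2*(-3)²*(10 + 5) = -18*15 = -2*135 = -270)
q = -270
V = -4/7 (V = (2 - 4)²/(1 - 8) = (-2)²/(-7) = 4*(-⅐) = -4/7 ≈ -0.57143)
q*V = -270*(-4/7) = 1080/7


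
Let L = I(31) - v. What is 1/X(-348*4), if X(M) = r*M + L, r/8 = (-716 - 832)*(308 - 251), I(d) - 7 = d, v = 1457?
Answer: 1/982594677 ≈ 1.0177e-9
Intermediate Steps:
I(d) = 7 + d
L = -1419 (L = (7 + 31) - 1*1457 = 38 - 1457 = -1419)
r = -705888 (r = 8*((-716 - 832)*(308 - 251)) = 8*(-1548*57) = 8*(-88236) = -705888)
X(M) = -1419 - 705888*M (X(M) = -705888*M - 1419 = -1419 - 705888*M)
1/X(-348*4) = 1/(-1419 - (-81883008)*3*4) = 1/(-1419 - (-81883008)*12) = 1/(-1419 - 705888*(-1392)) = 1/(-1419 + 982596096) = 1/982594677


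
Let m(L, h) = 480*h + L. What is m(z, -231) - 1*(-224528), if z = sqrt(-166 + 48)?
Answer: 113648 + I*sqrt(118) ≈ 1.1365e+5 + 10.863*I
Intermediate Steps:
z = I*sqrt(118) (z = sqrt(-118) = I*sqrt(118) ≈ 10.863*I)
m(L, h) = L + 480*h
m(z, -231) - 1*(-224528) = (I*sqrt(118) + 480*(-231)) - 1*(-224528) = (I*sqrt(118) - 110880) + 224528 = (-110880 + I*sqrt(118)) + 224528 = 113648 + I*sqrt(118)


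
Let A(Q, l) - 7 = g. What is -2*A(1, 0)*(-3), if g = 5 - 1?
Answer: 66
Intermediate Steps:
g = 4
A(Q, l) = 11 (A(Q, l) = 7 + 4 = 11)
-2*A(1, 0)*(-3) = -2*11*(-3) = -22*(-3) = 66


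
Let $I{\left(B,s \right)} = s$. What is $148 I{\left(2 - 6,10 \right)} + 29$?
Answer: $1509$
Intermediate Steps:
$148 I{\left(2 - 6,10 \right)} + 29 = 148 \cdot 10 + 29 = 1480 + 29 = 1509$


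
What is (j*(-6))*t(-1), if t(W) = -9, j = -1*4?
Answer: -216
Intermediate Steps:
j = -4
(j*(-6))*t(-1) = -4*(-6)*(-9) = 24*(-9) = -216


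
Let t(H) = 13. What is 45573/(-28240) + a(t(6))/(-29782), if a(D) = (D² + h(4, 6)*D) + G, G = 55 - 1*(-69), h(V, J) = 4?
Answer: -683498943/420521840 ≈ -1.6254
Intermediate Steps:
G = 124 (G = 55 + 69 = 124)
a(D) = 124 + D² + 4*D (a(D) = (D² + 4*D) + 124 = 124 + D² + 4*D)
45573/(-28240) + a(t(6))/(-29782) = 45573/(-28240) + (124 + 13² + 4*13)/(-29782) = 45573*(-1/28240) + (124 + 169 + 52)*(-1/29782) = -45573/28240 + 345*(-1/29782) = -45573/28240 - 345/29782 = -683498943/420521840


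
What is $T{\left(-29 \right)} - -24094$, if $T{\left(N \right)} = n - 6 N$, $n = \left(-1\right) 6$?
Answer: $24262$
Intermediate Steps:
$n = -6$
$T{\left(N \right)} = -6 - 6 N$
$T{\left(-29 \right)} - -24094 = \left(-6 - -174\right) - -24094 = \left(-6 + 174\right) + 24094 = 168 + 24094 = 24262$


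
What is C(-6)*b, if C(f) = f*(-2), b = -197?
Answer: -2364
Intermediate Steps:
C(f) = -2*f
C(-6)*b = -2*(-6)*(-197) = 12*(-197) = -2364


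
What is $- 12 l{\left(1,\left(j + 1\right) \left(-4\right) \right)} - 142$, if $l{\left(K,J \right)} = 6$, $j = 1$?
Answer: $-214$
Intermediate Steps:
$- 12 l{\left(1,\left(j + 1\right) \left(-4\right) \right)} - 142 = \left(-12\right) 6 - 142 = -72 - 142 = -214$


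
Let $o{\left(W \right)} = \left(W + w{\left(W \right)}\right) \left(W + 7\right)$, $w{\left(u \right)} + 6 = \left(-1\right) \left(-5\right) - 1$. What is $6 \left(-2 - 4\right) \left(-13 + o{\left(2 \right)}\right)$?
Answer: $468$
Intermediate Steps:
$w{\left(u \right)} = -2$ ($w{\left(u \right)} = -6 - -4 = -6 + \left(5 - 1\right) = -6 + 4 = -2$)
$o{\left(W \right)} = \left(-2 + W\right) \left(7 + W\right)$ ($o{\left(W \right)} = \left(W - 2\right) \left(W + 7\right) = \left(-2 + W\right) \left(7 + W\right)$)
$6 \left(-2 - 4\right) \left(-13 + o{\left(2 \right)}\right) = 6 \left(-2 - 4\right) \left(-13 + \left(-14 + 2^{2} + 5 \cdot 2\right)\right) = 6 \left(-6\right) \left(-13 + \left(-14 + 4 + 10\right)\right) = - 36 \left(-13 + 0\right) = \left(-36\right) \left(-13\right) = 468$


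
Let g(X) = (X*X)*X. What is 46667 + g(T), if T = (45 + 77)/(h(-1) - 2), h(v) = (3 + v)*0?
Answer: -180314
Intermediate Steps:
h(v) = 0
T = -61 (T = (45 + 77)/(0 - 2) = 122/(-2) = 122*(-½) = -61)
g(X) = X³ (g(X) = X²*X = X³)
46667 + g(T) = 46667 + (-61)³ = 46667 - 226981 = -180314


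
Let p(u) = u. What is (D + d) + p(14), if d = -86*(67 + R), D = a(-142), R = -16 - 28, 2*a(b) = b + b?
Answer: -2106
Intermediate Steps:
a(b) = b (a(b) = (b + b)/2 = (2*b)/2 = b)
R = -44
D = -142
d = -1978 (d = -86*(67 - 44) = -86*23 = -1978)
(D + d) + p(14) = (-142 - 1978) + 14 = -2120 + 14 = -2106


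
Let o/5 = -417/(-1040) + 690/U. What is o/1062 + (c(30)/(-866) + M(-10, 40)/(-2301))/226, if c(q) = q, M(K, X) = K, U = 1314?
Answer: 10002946747/2367000264096 ≈ 0.0042260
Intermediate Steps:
o = 210923/45552 (o = 5*(-417/(-1040) + 690/1314) = 5*(-417*(-1/1040) + 690*(1/1314)) = 5*(417/1040 + 115/219) = 5*(210923/227760) = 210923/45552 ≈ 4.6304)
o/1062 + (c(30)/(-866) + M(-10, 40)/(-2301))/226 = (210923/45552)/1062 + (30/(-866) - 10/(-2301))/226 = (210923/45552)*(1/1062) + (30*(-1/866) - 10*(-1/2301))*(1/226) = 210923/48376224 + (-15/433 + 10/2301)*(1/226) = 210923/48376224 - 30185/996333*1/226 = 210923/48376224 - 30185/225171258 = 10002946747/2367000264096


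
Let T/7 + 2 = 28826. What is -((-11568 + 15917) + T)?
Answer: -206117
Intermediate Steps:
T = 201768 (T = -14 + 7*28826 = -14 + 201782 = 201768)
-((-11568 + 15917) + T) = -((-11568 + 15917) + 201768) = -(4349 + 201768) = -1*206117 = -206117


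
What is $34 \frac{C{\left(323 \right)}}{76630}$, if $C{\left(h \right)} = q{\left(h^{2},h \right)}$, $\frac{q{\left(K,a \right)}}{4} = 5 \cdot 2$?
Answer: $\frac{136}{7663} \approx 0.017748$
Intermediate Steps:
$q{\left(K,a \right)} = 40$ ($q{\left(K,a \right)} = 4 \cdot 5 \cdot 2 = 4 \cdot 10 = 40$)
$C{\left(h \right)} = 40$
$34 \frac{C{\left(323 \right)}}{76630} = 34 \cdot \frac{40}{76630} = 34 \cdot 40 \cdot \frac{1}{76630} = 34 \cdot \frac{4}{7663} = \frac{136}{7663}$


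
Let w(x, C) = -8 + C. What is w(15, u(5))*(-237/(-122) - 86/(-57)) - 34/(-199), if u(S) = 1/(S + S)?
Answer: -374955361/13838460 ≈ -27.095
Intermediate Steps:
u(S) = 1/(2*S)
w(15, u(5))*(-237/(-122) - 86/(-57)) - 34/(-199) = (-8 + (½)/5)*(-237/(-122) - 86/(-57)) - 34/(-199) = (-8 + (½)*(⅕))*(-237*(-1/122) - 86*(-1/57)) - 34*(-1/199) = (-8 + ⅒)*(237/122 + 86/57) + 34/199 = -79/10*24001/6954 + 34/199 = -1896079/69540 + 34/199 = -374955361/13838460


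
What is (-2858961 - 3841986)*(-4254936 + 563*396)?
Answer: 27018137892636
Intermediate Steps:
(-2858961 - 3841986)*(-4254936 + 563*396) = -6700947*(-4254936 + 222948) = -6700947*(-4031988) = 27018137892636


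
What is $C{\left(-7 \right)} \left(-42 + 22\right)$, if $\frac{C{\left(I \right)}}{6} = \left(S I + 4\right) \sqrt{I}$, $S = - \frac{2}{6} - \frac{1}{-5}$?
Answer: $- 592 i \sqrt{7} \approx - 1566.3 i$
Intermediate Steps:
$S = - \frac{2}{15}$ ($S = \left(-2\right) \frac{1}{6} - - \frac{1}{5} = - \frac{1}{3} + \frac{1}{5} = - \frac{2}{15} \approx -0.13333$)
$C{\left(I \right)} = 6 \sqrt{I} \left(4 - \frac{2 I}{15}\right)$ ($C{\left(I \right)} = 6 \left(- \frac{2 I}{15} + 4\right) \sqrt{I} = 6 \left(4 - \frac{2 I}{15}\right) \sqrt{I} = 6 \sqrt{I} \left(4 - \frac{2 I}{15}\right)$)
$C{\left(-7 \right)} \left(-42 + 22\right) = \frac{4 \sqrt{-7} \left(30 - -7\right)}{5} \left(-42 + 22\right) = \frac{4 i \sqrt{7} \left(30 + 7\right)}{5} \left(-20\right) = \frac{4}{5} i \sqrt{7} \cdot 37 \left(-20\right) = \frac{148 i \sqrt{7}}{5} \left(-20\right) = - 592 i \sqrt{7}$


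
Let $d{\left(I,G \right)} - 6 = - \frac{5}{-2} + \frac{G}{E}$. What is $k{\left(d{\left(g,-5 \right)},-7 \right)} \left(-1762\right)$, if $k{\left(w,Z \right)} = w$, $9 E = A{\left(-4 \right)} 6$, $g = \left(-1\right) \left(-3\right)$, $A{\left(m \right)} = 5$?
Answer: $-12334$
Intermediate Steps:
$g = 3$
$E = \frac{10}{3}$ ($E = \frac{5 \cdot 6}{9} = \frac{1}{9} \cdot 30 = \frac{10}{3} \approx 3.3333$)
$d{\left(I,G \right)} = \frac{17}{2} + \frac{3 G}{10}$ ($d{\left(I,G \right)} = 6 + \left(- \frac{5}{-2} + \frac{G}{\frac{10}{3}}\right) = 6 + \left(\left(-5\right) \left(- \frac{1}{2}\right) + G \frac{3}{10}\right) = 6 + \left(\frac{5}{2} + \frac{3 G}{10}\right) = \frac{17}{2} + \frac{3 G}{10}$)
$k{\left(d{\left(g,-5 \right)},-7 \right)} \left(-1762\right) = \left(\frac{17}{2} + \frac{3}{10} \left(-5\right)\right) \left(-1762\right) = \left(\frac{17}{2} - \frac{3}{2}\right) \left(-1762\right) = 7 \left(-1762\right) = -12334$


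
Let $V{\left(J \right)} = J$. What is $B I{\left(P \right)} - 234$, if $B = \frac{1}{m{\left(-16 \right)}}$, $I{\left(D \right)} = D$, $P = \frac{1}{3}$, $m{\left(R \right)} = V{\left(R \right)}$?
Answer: $- \frac{11233}{48} \approx -234.02$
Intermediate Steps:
$m{\left(R \right)} = R$
$P = \frac{1}{3} \approx 0.33333$
$B = - \frac{1}{16}$ ($B = \frac{1}{-16} = - \frac{1}{16} \approx -0.0625$)
$B I{\left(P \right)} - 234 = \left(- \frac{1}{16}\right) \frac{1}{3} - 234 = - \frac{1}{48} - 234 = - \frac{11233}{48}$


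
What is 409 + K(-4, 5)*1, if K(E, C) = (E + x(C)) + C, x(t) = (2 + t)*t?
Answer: 445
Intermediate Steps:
x(t) = t*(2 + t)
K(E, C) = C + E + C*(2 + C) (K(E, C) = (E + C*(2 + C)) + C = C + E + C*(2 + C))
409 + K(-4, 5)*1 = 409 + (5 - 4 + 5*(2 + 5))*1 = 409 + (5 - 4 + 5*7)*1 = 409 + (5 - 4 + 35)*1 = 409 + 36*1 = 409 + 36 = 445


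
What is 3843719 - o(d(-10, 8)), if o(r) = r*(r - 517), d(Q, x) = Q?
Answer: 3838449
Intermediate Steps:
o(r) = r*(-517 + r)
3843719 - o(d(-10, 8)) = 3843719 - (-10)*(-517 - 10) = 3843719 - (-10)*(-527) = 3843719 - 1*5270 = 3843719 - 5270 = 3838449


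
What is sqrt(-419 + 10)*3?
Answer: 3*I*sqrt(409) ≈ 60.671*I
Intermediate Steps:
sqrt(-419 + 10)*3 = sqrt(-409)*3 = (I*sqrt(409))*3 = 3*I*sqrt(409)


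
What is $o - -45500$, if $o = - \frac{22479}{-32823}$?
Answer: $\frac{497822993}{10941} \approx 45501.0$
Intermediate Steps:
$o = \frac{7493}{10941}$ ($o = \left(-22479\right) \left(- \frac{1}{32823}\right) = \frac{7493}{10941} \approx 0.68486$)
$o - -45500 = \frac{7493}{10941} - -45500 = \frac{7493}{10941} + 45500 = \frac{497822993}{10941}$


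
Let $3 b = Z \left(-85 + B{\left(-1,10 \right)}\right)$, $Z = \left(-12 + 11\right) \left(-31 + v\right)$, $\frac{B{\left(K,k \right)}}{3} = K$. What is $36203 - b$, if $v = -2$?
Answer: $37171$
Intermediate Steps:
$B{\left(K,k \right)} = 3 K$
$Z = 33$ ($Z = \left(-12 + 11\right) \left(-31 - 2\right) = \left(-1\right) \left(-33\right) = 33$)
$b = -968$ ($b = \frac{33 \left(-85 + 3 \left(-1\right)\right)}{3} = \frac{33 \left(-85 - 3\right)}{3} = \frac{33 \left(-88\right)}{3} = \frac{1}{3} \left(-2904\right) = -968$)
$36203 - b = 36203 - -968 = 36203 + 968 = 37171$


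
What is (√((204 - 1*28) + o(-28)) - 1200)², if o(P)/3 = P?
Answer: 1440092 - 4800*√23 ≈ 1.4171e+6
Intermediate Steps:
o(P) = 3*P
(√((204 - 1*28) + o(-28)) - 1200)² = (√((204 - 1*28) + 3*(-28)) - 1200)² = (√((204 - 28) - 84) - 1200)² = (√(176 - 84) - 1200)² = (√92 - 1200)² = (2*√23 - 1200)² = (-1200 + 2*√23)²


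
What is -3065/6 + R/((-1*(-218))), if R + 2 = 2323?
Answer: -163561/327 ≈ -500.19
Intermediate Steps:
R = 2321 (R = -2 + 2323 = 2321)
-3065/6 + R/((-1*(-218))) = -3065/6 + 2321/((-1*(-218))) = -3065*⅙ + 2321/218 = -3065/6 + 2321*(1/218) = -3065/6 + 2321/218 = -163561/327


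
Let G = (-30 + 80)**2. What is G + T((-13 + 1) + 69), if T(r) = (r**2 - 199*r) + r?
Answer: -5537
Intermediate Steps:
G = 2500 (G = 50**2 = 2500)
T(r) = r**2 - 198*r
G + T((-13 + 1) + 69) = 2500 + ((-13 + 1) + 69)*(-198 + ((-13 + 1) + 69)) = 2500 + (-12 + 69)*(-198 + (-12 + 69)) = 2500 + 57*(-198 + 57) = 2500 + 57*(-141) = 2500 - 8037 = -5537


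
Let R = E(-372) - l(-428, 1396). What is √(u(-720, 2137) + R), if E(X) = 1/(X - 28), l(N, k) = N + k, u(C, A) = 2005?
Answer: √414799/20 ≈ 32.202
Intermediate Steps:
E(X) = 1/(-28 + X)
R = -387201/400 (R = 1/(-28 - 372) - (-428 + 1396) = 1/(-400) - 1*968 = -1/400 - 968 = -387201/400 ≈ -968.00)
√(u(-720, 2137) + R) = √(2005 - 387201/400) = √(414799/400) = √414799/20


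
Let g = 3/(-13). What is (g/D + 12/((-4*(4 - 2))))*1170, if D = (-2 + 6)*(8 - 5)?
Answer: -3555/2 ≈ -1777.5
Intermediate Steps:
g = -3/13 (g = 3*(-1/13) = -3/13 ≈ -0.23077)
D = 12 (D = 4*3 = 12)
(g/D + 12/((-4*(4 - 2))))*1170 = (-3/13/12 + 12/((-4*(4 - 2))))*1170 = (-3/13*1/12 + 12/((-4*2)))*1170 = (-1/52 + 12/(-8))*1170 = (-1/52 + 12*(-⅛))*1170 = (-1/52 - 3/2)*1170 = -79/52*1170 = -3555/2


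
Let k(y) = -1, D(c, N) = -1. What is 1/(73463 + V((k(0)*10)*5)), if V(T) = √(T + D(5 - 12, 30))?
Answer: 73463/5396812420 - I*√51/5396812420 ≈ 1.3612e-5 - 1.3233e-9*I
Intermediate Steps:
V(T) = √(-1 + T) (V(T) = √(T - 1) = √(-1 + T))
1/(73463 + V((k(0)*10)*5)) = 1/(73463 + √(-1 - 1*10*5)) = 1/(73463 + √(-1 - 10*5)) = 1/(73463 + √(-1 - 50)) = 1/(73463 + √(-51)) = 1/(73463 + I*√51)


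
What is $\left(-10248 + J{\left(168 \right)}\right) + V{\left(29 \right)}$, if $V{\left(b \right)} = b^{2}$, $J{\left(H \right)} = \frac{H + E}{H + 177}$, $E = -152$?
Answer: $- \frac{3245399}{345} \approx -9407.0$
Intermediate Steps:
$J{\left(H \right)} = \frac{-152 + H}{177 + H}$ ($J{\left(H \right)} = \frac{H - 152}{H + 177} = \frac{-152 + H}{177 + H}$)
$\left(-10248 + J{\left(168 \right)}\right) + V{\left(29 \right)} = \left(-10248 + \frac{-152 + 168}{177 + 168}\right) + 29^{2} = \left(-10248 + \frac{1}{345} \cdot 16\right) + 841 = \left(-10248 + \frac{16}{345}\right) + 841 = - \frac{3535544}{345} + 841 = - \frac{3245399}{345}$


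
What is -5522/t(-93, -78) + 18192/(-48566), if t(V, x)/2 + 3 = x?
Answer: 66308587/1966923 ≈ 33.712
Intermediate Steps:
t(V, x) = -6 + 2*x
-5522/t(-93, -78) + 18192/(-48566) = -5522/(-6 + 2*(-78)) + 18192/(-48566) = -5522/(-6 - 156) + 18192*(-1/48566) = -5522/(-162) - 9096/24283 = -5522*(-1/162) - 9096/24283 = 2761/81 - 9096/24283 = 66308587/1966923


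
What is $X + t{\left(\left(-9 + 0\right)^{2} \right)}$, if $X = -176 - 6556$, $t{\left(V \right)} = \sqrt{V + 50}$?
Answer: $-6732 + \sqrt{131} \approx -6720.6$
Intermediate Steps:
$t{\left(V \right)} = \sqrt{50 + V}$
$X = -6732$ ($X = -176 - 6556 = -6732$)
$X + t{\left(\left(-9 + 0\right)^{2} \right)} = -6732 + \sqrt{50 + \left(-9 + 0\right)^{2}} = -6732 + \sqrt{50 + \left(-9\right)^{2}} = -6732 + \sqrt{50 + 81} = -6732 + \sqrt{131}$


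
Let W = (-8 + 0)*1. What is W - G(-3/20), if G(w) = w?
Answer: -157/20 ≈ -7.8500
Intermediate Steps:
W = -8 (W = -8*1 = -8)
W - G(-3/20) = -8 - (-3)/20 = -8 - 1*(-3/20) = -8 + 3/20 = -157/20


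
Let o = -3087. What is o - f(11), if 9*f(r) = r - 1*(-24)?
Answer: -27818/9 ≈ -3090.9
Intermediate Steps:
f(r) = 8/3 + r/9 (f(r) = (r - 1*(-24))/9 = (r + 24)/9 = (24 + r)/9 = 8/3 + r/9)
o - f(11) = -3087 - (8/3 + (⅑)*11) = -3087 - (8/3 + 11/9) = -3087 - 1*35/9 = -3087 - 35/9 = -27818/9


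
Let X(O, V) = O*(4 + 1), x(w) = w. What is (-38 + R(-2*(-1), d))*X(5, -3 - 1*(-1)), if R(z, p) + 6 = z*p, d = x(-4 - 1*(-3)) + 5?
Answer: -900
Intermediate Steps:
X(O, V) = 5*O (X(O, V) = O*5 = 5*O)
d = 4 (d = (-4 - 1*(-3)) + 5 = (-4 + 3) + 5 = -1 + 5 = 4)
R(z, p) = -6 + p*z (R(z, p) = -6 + z*p = -6 + p*z)
(-38 + R(-2*(-1), d))*X(5, -3 - 1*(-1)) = (-38 + (-6 + 4*(-2*(-1))))*(5*5) = (-38 + (-6 + 4*2))*25 = (-38 + (-6 + 8))*25 = (-38 + 2)*25 = -36*25 = -900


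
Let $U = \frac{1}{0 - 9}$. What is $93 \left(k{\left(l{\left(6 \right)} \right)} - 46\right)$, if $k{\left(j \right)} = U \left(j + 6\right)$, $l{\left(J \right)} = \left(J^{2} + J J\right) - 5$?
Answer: $- \frac{15097}{3} \approx -5032.3$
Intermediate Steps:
$l{\left(J \right)} = -5 + 2 J^{2}$ ($l{\left(J \right)} = \left(J^{2} + J^{2}\right) - 5 = 2 J^{2} - 5 = -5 + 2 J^{2}$)
$U = - \frac{1}{9}$ ($U = \frac{1}{-9} = - \frac{1}{9} \approx -0.11111$)
$k{\left(j \right)} = - \frac{2}{3} - \frac{j}{9}$ ($k{\left(j \right)} = - \frac{j + 6}{9} = - \frac{6 + j}{9} = - \frac{2}{3} - \frac{j}{9}$)
$93 \left(k{\left(l{\left(6 \right)} \right)} - 46\right) = 93 \left(\left(- \frac{2}{3} - \frac{-5 + 2 \cdot 6^{2}}{9}\right) - 46\right) = 93 \left(\left(- \frac{2}{3} - \frac{-5 + 2 \cdot 36}{9}\right) - 46\right) = 93 \left(\left(- \frac{2}{3} - \frac{-5 + 72}{9}\right) - 46\right) = 93 \left(\left(- \frac{2}{3} - \frac{67}{9}\right) - 46\right) = 93 \left(- \frac{73}{9} - 46\right) = 93 \left(- \frac{487}{9}\right) = - \frac{15097}{3}$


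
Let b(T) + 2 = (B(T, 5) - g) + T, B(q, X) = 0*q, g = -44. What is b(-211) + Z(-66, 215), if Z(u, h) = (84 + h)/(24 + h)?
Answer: -40092/239 ≈ -167.75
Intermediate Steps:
Z(u, h) = (84 + h)/(24 + h)
B(q, X) = 0
b(T) = 42 + T (b(T) = -2 + ((0 - 1*(-44)) + T) = -2 + ((0 + 44) + T) = -2 + (44 + T) = 42 + T)
b(-211) + Z(-66, 215) = (42 - 211) + (84 + 215)/(24 + 215) = -169 + 299/239 = -40092/239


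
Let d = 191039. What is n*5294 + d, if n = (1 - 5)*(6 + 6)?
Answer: -63073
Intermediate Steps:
n = -48 (n = -4*12 = -48)
n*5294 + d = -48*5294 + 191039 = -254112 + 191039 = -63073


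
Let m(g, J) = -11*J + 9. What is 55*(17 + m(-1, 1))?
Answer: 825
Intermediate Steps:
m(g, J) = 9 - 11*J
55*(17 + m(-1, 1)) = 55*(17 + (9 - 11*1)) = 55*(17 + (9 - 11)) = 55*(17 - 2) = 55*15 = 825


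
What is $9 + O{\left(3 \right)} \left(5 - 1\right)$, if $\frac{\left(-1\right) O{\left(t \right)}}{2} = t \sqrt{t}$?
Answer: $9 - 24 \sqrt{3} \approx -32.569$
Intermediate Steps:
$O{\left(t \right)} = - 2 t^{\frac{3}{2}}$ ($O{\left(t \right)} = - 2 t \sqrt{t} = - 2 t^{\frac{3}{2}}$)
$9 + O{\left(3 \right)} \left(5 - 1\right) = 9 + - 2 \cdot 3^{\frac{3}{2}} \left(5 - 1\right) = 9 + - 2 \cdot 3 \sqrt{3} \left(5 - 1\right) = 9 + - 6 \sqrt{3} \cdot 4 = 9 - 24 \sqrt{3}$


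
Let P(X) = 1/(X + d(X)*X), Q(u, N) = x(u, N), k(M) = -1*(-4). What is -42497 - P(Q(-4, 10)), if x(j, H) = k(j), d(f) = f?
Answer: -849941/20 ≈ -42497.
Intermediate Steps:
k(M) = 4
x(j, H) = 4
Q(u, N) = 4
P(X) = 1/(X + X²) (P(X) = 1/(X + X*X) = 1/(X + X²))
-42497 - P(Q(-4, 10)) = -42497 - 1/(4*(1 + 4)) = -42497 - 1/(4*5) = -42497 - 1*1/20 = -42497 - 1/20 = -849941/20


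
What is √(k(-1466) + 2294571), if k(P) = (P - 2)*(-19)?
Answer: √2322463 ≈ 1524.0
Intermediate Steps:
k(P) = 38 - 19*P (k(P) = (-2 + P)*(-19) = 38 - 19*P)
√(k(-1466) + 2294571) = √((38 - 19*(-1466)) + 2294571) = √((38 + 27854) + 2294571) = √(27892 + 2294571) = √2322463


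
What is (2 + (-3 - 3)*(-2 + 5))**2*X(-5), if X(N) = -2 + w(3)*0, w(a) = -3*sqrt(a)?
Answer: -512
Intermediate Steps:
X(N) = -2 (X(N) = -2 - 3*sqrt(3)*0 = -2 + 0 = -2)
(2 + (-3 - 3)*(-2 + 5))**2*X(-5) = (2 + (-3 - 3)*(-2 + 5))**2*(-2) = (2 - 6*3)**2*(-2) = (2 - 18)**2*(-2) = (-16)**2*(-2) = 256*(-2) = -512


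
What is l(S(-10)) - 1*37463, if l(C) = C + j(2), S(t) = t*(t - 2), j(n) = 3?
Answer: -37340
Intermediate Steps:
S(t) = t*(-2 + t)
l(C) = 3 + C (l(C) = C + 3 = 3 + C)
l(S(-10)) - 1*37463 = (3 - 10*(-2 - 10)) - 1*37463 = (3 - 10*(-12)) - 37463 = (3 + 120) - 37463 = 123 - 37463 = -37340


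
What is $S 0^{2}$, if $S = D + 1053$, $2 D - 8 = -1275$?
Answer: $0$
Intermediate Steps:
$D = - \frac{1267}{2}$ ($D = 4 + \frac{1}{2} \left(-1275\right) = 4 - \frac{1275}{2} = - \frac{1267}{2} \approx -633.5$)
$S = \frac{839}{2}$ ($S = - \frac{1267}{2} + 1053 = \frac{839}{2} \approx 419.5$)
$S 0^{2} = \frac{839 \cdot 0^{2}}{2} = \frac{839}{2} \cdot 0 = 0$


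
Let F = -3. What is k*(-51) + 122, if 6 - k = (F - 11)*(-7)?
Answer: 4814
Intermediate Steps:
k = -92 (k = 6 - (-3 - 11)*(-7) = 6 - (-14)*(-7) = 6 - 1*98 = 6 - 98 = -92)
k*(-51) + 122 = -92*(-51) + 122 = 4692 + 122 = 4814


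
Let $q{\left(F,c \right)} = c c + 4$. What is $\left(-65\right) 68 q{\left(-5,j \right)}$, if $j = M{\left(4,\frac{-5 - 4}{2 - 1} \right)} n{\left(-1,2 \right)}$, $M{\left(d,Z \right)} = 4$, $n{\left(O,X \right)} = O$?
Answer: $-88400$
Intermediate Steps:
$j = -4$ ($j = 4 \left(-1\right) = -4$)
$q{\left(F,c \right)} = 4 + c^{2}$ ($q{\left(F,c \right)} = c^{2} + 4 = 4 + c^{2}$)
$\left(-65\right) 68 q{\left(-5,j \right)} = \left(-65\right) 68 \left(4 + \left(-4\right)^{2}\right) = - 4420 \left(4 + 16\right) = \left(-4420\right) 20 = -88400$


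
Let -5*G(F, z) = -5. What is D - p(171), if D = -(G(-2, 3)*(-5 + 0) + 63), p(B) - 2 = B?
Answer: -231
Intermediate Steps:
G(F, z) = 1 (G(F, z) = -⅕*(-5) = 1)
p(B) = 2 + B
D = -58 (D = -(1*(-5 + 0) + 63) = -(1*(-5) + 63) = -(-5 + 63) = -1*58 = -58)
D - p(171) = -58 - (2 + 171) = -58 - 1*173 = -58 - 173 = -231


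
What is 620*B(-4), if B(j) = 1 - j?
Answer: 3100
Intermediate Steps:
620*B(-4) = 620*(1 - 1*(-4)) = 620*(1 + 4) = 620*5 = 3100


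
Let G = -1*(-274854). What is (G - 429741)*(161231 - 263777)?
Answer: 15883042302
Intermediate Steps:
G = 274854
(G - 429741)*(161231 - 263777) = (274854 - 429741)*(161231 - 263777) = -154887*(-102546) = 15883042302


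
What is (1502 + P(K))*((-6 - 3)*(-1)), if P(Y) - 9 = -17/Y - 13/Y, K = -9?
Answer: 13629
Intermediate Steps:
P(Y) = 9 - 30/Y (P(Y) = 9 + (-17/Y - 13/Y) = 9 - 30/Y)
(1502 + P(K))*((-6 - 3)*(-1)) = (1502 + (9 - 30/(-9)))*((-6 - 3)*(-1)) = (1502 + (9 - 30*(-⅑)))*(-9*(-1)) = (1502 + (9 + 10/3))*9 = (1502 + 37/3)*9 = (4543/3)*9 = 13629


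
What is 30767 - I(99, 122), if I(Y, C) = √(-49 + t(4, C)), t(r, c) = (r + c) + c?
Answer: 30767 - √199 ≈ 30753.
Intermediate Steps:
t(r, c) = r + 2*c (t(r, c) = (c + r) + c = r + 2*c)
I(Y, C) = √(-45 + 2*C) (I(Y, C) = √(-49 + (4 + 2*C)) = √(-45 + 2*C))
30767 - I(99, 122) = 30767 - √(-45 + 2*122) = 30767 - √(-45 + 244) = 30767 - √199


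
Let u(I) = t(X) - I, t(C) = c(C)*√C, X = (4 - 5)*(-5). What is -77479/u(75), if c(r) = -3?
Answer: 387395/372 - 77479*√5/1860 ≈ 948.24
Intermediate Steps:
X = 5 (X = -1*(-5) = 5)
t(C) = -3*√C
u(I) = -I - 3*√5 (u(I) = -3*√5 - I = -I - 3*√5)
-77479/u(75) = -77479/(-1*75 - 3*√5) = -77479/(-75 - 3*√5)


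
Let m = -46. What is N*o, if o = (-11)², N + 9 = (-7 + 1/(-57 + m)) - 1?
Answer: -211992/103 ≈ -2058.2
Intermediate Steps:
N = -1752/103 (N = -9 + ((-7 + 1/(-57 - 46)) - 1) = -9 + ((-7 + 1/(-103)) - 1) = -9 + ((-7 - 1/103) - 1) = -9 + (-722/103 - 1) = -9 - 825/103 = -1752/103 ≈ -17.010)
o = 121
N*o = -1752/103*121 = -211992/103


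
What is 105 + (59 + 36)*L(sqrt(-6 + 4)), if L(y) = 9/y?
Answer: 105 - 855*I*sqrt(2)/2 ≈ 105.0 - 604.58*I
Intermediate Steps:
105 + (59 + 36)*L(sqrt(-6 + 4)) = 105 + (59 + 36)*(9/(sqrt(-6 + 4))) = 105 + 95*(9/(sqrt(-2))) = 105 + 95*(9/((I*sqrt(2)))) = 105 + 95*(9*(-I*sqrt(2)/2)) = 105 + 95*(-9*I*sqrt(2)/2) = 105 - 855*I*sqrt(2)/2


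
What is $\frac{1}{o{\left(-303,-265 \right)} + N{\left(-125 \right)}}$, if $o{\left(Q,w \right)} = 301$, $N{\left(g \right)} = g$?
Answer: $\frac{1}{176} \approx 0.0056818$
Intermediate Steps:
$\frac{1}{o{\left(-303,-265 \right)} + N{\left(-125 \right)}} = \frac{1}{301 - 125} = \frac{1}{176}$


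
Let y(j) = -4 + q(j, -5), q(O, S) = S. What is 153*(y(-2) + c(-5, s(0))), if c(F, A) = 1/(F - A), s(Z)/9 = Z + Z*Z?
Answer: -7038/5 ≈ -1407.6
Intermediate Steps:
s(Z) = 9*Z + 9*Z² (s(Z) = 9*(Z + Z*Z) = 9*(Z + Z²) = 9*Z + 9*Z²)
y(j) = -9 (y(j) = -4 - 5 = -9)
153*(y(-2) + c(-5, s(0))) = 153*(-9 - 1/(9*0*(1 + 0) - 1*(-5))) = 153*(-9 - 1/(9*0*1 + 5)) = 153*(-9 - 1/(0 + 5)) = 153*(-9 - 1/5) = 153*(-9 - 1*⅕) = 153*(-9 - ⅕) = 153*(-46/5) = -7038/5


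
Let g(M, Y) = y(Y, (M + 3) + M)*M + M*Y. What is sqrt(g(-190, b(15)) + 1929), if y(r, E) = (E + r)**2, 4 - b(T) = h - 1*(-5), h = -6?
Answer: I*sqrt(26291981) ≈ 5127.6*I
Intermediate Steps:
b(T) = 5 (b(T) = 4 - (-6 - 1*(-5)) = 4 - (-6 + 5) = 4 - 1*(-1) = 4 + 1 = 5)
g(M, Y) = M*Y + M*(3 + Y + 2*M)**2 (g(M, Y) = (((M + 3) + M) + Y)**2*M + M*Y = (((3 + M) + M) + Y)**2*M + M*Y = ((3 + 2*M) + Y)**2*M + M*Y = (3 + Y + 2*M)**2*M + M*Y = M*(3 + Y + 2*M)**2 + M*Y = M*Y + M*(3 + Y + 2*M)**2)
sqrt(g(-190, b(15)) + 1929) = sqrt(-190*(5 + (3 + 5 + 2*(-190))**2) + 1929) = sqrt(-190*(5 + (3 + 5 - 380)**2) + 1929) = sqrt(-190*(5 + (-372)**2) + 1929) = sqrt(-190*(5 + 138384) + 1929) = sqrt(-190*138389 + 1929) = sqrt(-26293910 + 1929) = sqrt(-26291981) = I*sqrt(26291981)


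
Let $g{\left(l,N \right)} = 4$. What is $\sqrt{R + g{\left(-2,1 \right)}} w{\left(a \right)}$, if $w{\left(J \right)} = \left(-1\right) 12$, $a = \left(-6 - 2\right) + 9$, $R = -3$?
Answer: $-12$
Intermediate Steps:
$a = 1$ ($a = -8 + 9 = 1$)
$w{\left(J \right)} = -12$
$\sqrt{R + g{\left(-2,1 \right)}} w{\left(a \right)} = \sqrt{-3 + 4} \left(-12\right) = \sqrt{1} \left(-12\right) = 1 \left(-12\right) = -12$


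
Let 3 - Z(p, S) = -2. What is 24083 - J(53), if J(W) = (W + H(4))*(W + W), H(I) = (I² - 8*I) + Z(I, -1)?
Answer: 19631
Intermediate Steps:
Z(p, S) = 5 (Z(p, S) = 3 - 1*(-2) = 3 + 2 = 5)
H(I) = 5 + I² - 8*I (H(I) = (I² - 8*I) + 5 = 5 + I² - 8*I)
J(W) = 2*W*(-11 + W) (J(W) = (W + (5 + 4² - 8*4))*(W + W) = (W + (5 + 16 - 32))*(2*W) = (W - 11)*(2*W) = (-11 + W)*(2*W) = 2*W*(-11 + W))
24083 - J(53) = 24083 - 2*53*(-11 + 53) = 24083 - 2*53*42 = 24083 - 1*4452 = 24083 - 4452 = 19631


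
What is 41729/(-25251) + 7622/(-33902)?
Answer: -803579840/428029701 ≈ -1.8774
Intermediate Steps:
41729/(-25251) + 7622/(-33902) = 41729*(-1/25251) + 7622*(-1/33902) = -41729/25251 - 3811/16951 = -803579840/428029701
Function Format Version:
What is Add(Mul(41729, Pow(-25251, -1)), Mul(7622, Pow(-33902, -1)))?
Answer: Rational(-803579840, 428029701) ≈ -1.8774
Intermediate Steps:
Add(Mul(41729, Pow(-25251, -1)), Mul(7622, Pow(-33902, -1))) = Add(Mul(41729, Rational(-1, 25251)), Mul(7622, Rational(-1, 33902))) = Add(Rational(-41729, 25251), Rational(-3811, 16951)) = Rational(-803579840, 428029701)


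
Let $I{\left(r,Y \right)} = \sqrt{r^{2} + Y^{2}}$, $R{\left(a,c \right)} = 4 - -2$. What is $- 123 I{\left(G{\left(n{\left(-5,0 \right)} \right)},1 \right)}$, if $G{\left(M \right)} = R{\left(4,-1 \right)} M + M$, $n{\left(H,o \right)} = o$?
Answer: $-123$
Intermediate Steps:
$R{\left(a,c \right)} = 6$ ($R{\left(a,c \right)} = 4 + 2 = 6$)
$G{\left(M \right)} = 7 M$ ($G{\left(M \right)} = 6 M + M = 7 M$)
$I{\left(r,Y \right)} = \sqrt{Y^{2} + r^{2}}$
$- 123 I{\left(G{\left(n{\left(-5,0 \right)} \right)},1 \right)} = - 123 \sqrt{1^{2} + \left(7 \cdot 0\right)^{2}} = - 123 \sqrt{1 + 0^{2}} = - 123 \sqrt{1 + 0} = - 123 \sqrt{1} = \left(-123\right) 1 = -123$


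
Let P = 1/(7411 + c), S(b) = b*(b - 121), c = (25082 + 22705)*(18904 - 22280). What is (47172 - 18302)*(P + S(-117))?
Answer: 129688616381315150/161321501 ≈ 8.0391e+8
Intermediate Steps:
c = -161328912 (c = 47787*(-3376) = -161328912)
S(b) = b*(-121 + b)
P = -1/161321501 (P = 1/(7411 - 161328912) = 1/(-161321501) = -1/161321501 ≈ -6.1988e-9)
(47172 - 18302)*(P + S(-117)) = (47172 - 18302)*(-1/161321501 - 117*(-121 - 117)) = 28870*(-1/161321501 - 117*(-238)) = 28870*(-1/161321501 + 27846) = 28870*(4492158516845/161321501) = 129688616381315150/161321501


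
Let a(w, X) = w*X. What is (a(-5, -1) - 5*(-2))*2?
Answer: 30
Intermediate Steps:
a(w, X) = X*w
(a(-5, -1) - 5*(-2))*2 = (-1*(-5) - 5*(-2))*2 = (5 + 10)*2 = 15*2 = 30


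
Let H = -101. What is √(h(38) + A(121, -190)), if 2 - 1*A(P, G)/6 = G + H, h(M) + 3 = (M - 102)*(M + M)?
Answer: I*√3109 ≈ 55.758*I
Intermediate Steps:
h(M) = -3 + 2*M*(-102 + M) (h(M) = -3 + (M - 102)*(M + M) = -3 + (-102 + M)*(2*M) = -3 + 2*M*(-102 + M))
A(P, G) = 618 - 6*G (A(P, G) = 12 - 6*(G - 101) = 12 - 6*(-101 + G) = 12 + (606 - 6*G) = 618 - 6*G)
√(h(38) + A(121, -190)) = √((-3 - 204*38 + 2*38²) + (618 - 6*(-190))) = √((-3 - 7752 + 2*1444) + (618 + 1140)) = √((-3 - 7752 + 2888) + 1758) = √(-4867 + 1758) = √(-3109) = I*√3109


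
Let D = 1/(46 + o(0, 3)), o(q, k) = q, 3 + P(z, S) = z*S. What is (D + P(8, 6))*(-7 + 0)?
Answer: -14497/46 ≈ -315.15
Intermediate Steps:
P(z, S) = -3 + S*z (P(z, S) = -3 + z*S = -3 + S*z)
D = 1/46 (D = 1/(46 + 0) = 1/46 ≈ 0.021739)
(D + P(8, 6))*(-7 + 0) = (1/46 + (-3 + 6*8))*(-7 + 0) = (1/46 + (-3 + 48))*(-7) = (1/46 + 45)*(-7) = (2071/46)*(-7) = -14497/46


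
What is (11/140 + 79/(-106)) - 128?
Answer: -954707/7420 ≈ -128.67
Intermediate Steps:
(11/140 + 79/(-106)) - 128 = (11*(1/140) + 79*(-1/106)) - 128 = (11/140 - 79/106) - 128 = -4947/7420 - 128 = -954707/7420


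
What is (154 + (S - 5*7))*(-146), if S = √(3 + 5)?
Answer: -17374 - 292*√2 ≈ -17787.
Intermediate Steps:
S = 2*√2 (S = √8 = 2*√2 ≈ 2.8284)
(154 + (S - 5*7))*(-146) = (154 + (2*√2 - 5*7))*(-146) = (154 + (2*√2 - 35))*(-146) = (154 + (-35 + 2*√2))*(-146) = (119 + 2*√2)*(-146) = -17374 - 292*√2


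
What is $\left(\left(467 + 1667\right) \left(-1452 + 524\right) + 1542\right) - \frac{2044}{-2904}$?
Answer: $- \frac{1436615549}{726} \approx -1.9788 \cdot 10^{6}$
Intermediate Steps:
$\left(\left(467 + 1667\right) \left(-1452 + 524\right) + 1542\right) - \frac{2044}{-2904} = \left(2134 \left(-928\right) + 1542\right) - - \frac{511}{726} = \left(-1980352 + 1542\right) + \frac{511}{726} = -1978810 + \frac{511}{726} = - \frac{1436615549}{726}$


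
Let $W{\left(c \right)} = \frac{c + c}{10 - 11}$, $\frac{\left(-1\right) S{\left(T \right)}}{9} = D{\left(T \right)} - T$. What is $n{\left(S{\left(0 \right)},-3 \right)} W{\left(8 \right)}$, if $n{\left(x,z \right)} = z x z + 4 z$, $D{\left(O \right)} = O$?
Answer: $192$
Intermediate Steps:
$S{\left(T \right)} = 0$ ($S{\left(T \right)} = - 9 \left(T - T\right) = \left(-9\right) 0 = 0$)
$n{\left(x,z \right)} = 4 z + x z^{2}$ ($n{\left(x,z \right)} = x z z + 4 z = x z^{2} + 4 z = 4 z + x z^{2}$)
$W{\left(c \right)} = - 2 c$ ($W{\left(c \right)} = \frac{2 c}{-1} = 2 c \left(-1\right) = - 2 c$)
$n{\left(S{\left(0 \right)},-3 \right)} W{\left(8 \right)} = - 3 \left(4 + 0 \left(-3\right)\right) \left(\left(-2\right) 8\right) = - 3 \left(4 + 0\right) \left(-16\right) = \left(-3\right) 4 \left(-16\right) = \left(-12\right) \left(-16\right) = 192$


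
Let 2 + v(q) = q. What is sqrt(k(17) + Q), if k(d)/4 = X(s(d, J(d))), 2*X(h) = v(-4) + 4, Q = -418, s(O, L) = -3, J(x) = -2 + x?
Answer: I*sqrt(422) ≈ 20.543*I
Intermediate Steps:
v(q) = -2 + q
X(h) = -1 (X(h) = ((-2 - 4) + 4)/2 = (-6 + 4)/2 = (1/2)*(-2) = -1)
k(d) = -4 (k(d) = 4*(-1) = -4)
sqrt(k(17) + Q) = sqrt(-4 - 418) = sqrt(-422) = I*sqrt(422)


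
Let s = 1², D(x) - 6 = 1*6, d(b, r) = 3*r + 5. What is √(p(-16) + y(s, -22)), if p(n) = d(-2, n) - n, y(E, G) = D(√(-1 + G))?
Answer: I*√15 ≈ 3.873*I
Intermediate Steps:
d(b, r) = 5 + 3*r
D(x) = 12 (D(x) = 6 + 1*6 = 6 + 6 = 12)
s = 1
y(E, G) = 12
p(n) = 5 + 2*n (p(n) = (5 + 3*n) - n = 5 + 2*n)
√(p(-16) + y(s, -22)) = √((5 + 2*(-16)) + 12) = √((5 - 32) + 12) = √(-27 + 12) = √(-15) = I*√15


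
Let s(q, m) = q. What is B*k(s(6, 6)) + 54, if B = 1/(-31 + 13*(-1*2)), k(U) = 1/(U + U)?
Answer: 36935/684 ≈ 53.999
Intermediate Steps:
k(U) = 1/(2*U)
B = -1/57 (B = 1/(-31 + 13*(-2)) = 1/(-31 - 26) = 1/(-57) = -1/57 ≈ -0.017544)
B*k(s(6, 6)) + 54 = -1/(114*6) + 54 = -1/57*1/12 + 54 = -1/684 + 54 = 36935/684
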